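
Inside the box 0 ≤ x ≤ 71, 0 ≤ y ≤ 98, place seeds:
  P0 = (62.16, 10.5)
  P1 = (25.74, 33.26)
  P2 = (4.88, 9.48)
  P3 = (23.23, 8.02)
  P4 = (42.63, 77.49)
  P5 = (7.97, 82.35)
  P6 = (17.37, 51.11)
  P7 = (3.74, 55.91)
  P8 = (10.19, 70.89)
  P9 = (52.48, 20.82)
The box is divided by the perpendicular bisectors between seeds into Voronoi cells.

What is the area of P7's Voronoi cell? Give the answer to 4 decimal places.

1. box [0,71]×[0,98]: [(0, 0) (71, 0) (71, 98) (0, 98)]
2. ⊥bis P7·P0 via (32.95,33.205): [(0, 0) (7.1397, 0) (71, 82.1564) (71, 98) (0, 98)]  |A|=4334.7344
3. ⊥bis P7·P1 via (14.74,44.585): [(0, 30.268) (69.7332, 98) (0, 98)]  |A|=2361.5835
4. ⊥bis P7·P2 via (4.31,32.695): [(0, 32.5892) (2.4517, 32.6494) (69.7332, 98) (0, 98)]  |A|=2358.738
5. ⊥bis P7·P3 via (13.485,31.965): [(0, 32.5892) (2.4517, 32.6494) (69.7332, 98) (0, 98)]  |A|=2358.738
6. ⊥bis P7·P4 via (23.185,66.7): [(0, 32.5892) (2.4517, 32.6494) (28.2013, 57.66) (5.8167, 98) (0, 98)]  |A|=1069.5419
7. ⊥bis P7·P5 via (5.855,69.13): [(0, 70.0667) (0, 32.5892) (2.4517, 32.6494) (28.2013, 57.66) (23.3936, 66.3241)]  |A|=650.6876
8. ⊥bis P7·P6 via (10.555,53.51): [(15.5117, 67.5851) (0, 70.0667) (0, 32.5892) (2.4517, 32.6494) (3.6021, 33.7668)]  |A|=345.9027
9. ⊥bis P7·P8 via (6.965,63.4): [(13.1066, 60.7556) (0, 66.3989) (0, 32.5892) (2.4517, 32.6494) (3.6021, 33.7668)]  |A|=265.9138
10. ⊥bis P7·P9 via (28.11,38.365): [(13.1066, 60.7556) (0, 66.3989) (0, 32.5892) (2.4517, 32.6494) (3.6021, 33.7668)]  |A|=265.9138
11. canonical 5-gon: [(13.1066, 60.7556) (0, 66.3989) (0, 32.5892) (2.4517, 32.6494) (3.6021, 33.7668)]
12. shoelace: 265.9138

Area of P7's cell: 265.9138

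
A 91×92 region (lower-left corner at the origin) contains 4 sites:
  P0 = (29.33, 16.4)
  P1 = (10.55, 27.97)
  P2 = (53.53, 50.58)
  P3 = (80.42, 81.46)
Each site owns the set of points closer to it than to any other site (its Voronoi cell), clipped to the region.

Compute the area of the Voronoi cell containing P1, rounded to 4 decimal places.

Area of P1's cell: 1678.5291

1. box [0,91]×[0,92]: [(0, 0) (91, 0) (91, 92) (0, 92)]
2. ⊥bis P1·P0 via (19.94,22.185): [(0, 0) (6.2722, 0) (62.9517, 92) (0, 92)]  |A|=3184.301
3. ⊥bis P1·P2 via (32.04,39.275): [(0, 0) (6.2722, 0) (31.3163, 40.6506) (4.3036, 92) (0, 92)]  |A|=1678.5291
4. ⊥bis P1·P3 via (45.485,54.715): [(0, 0) (6.2722, 0) (31.3163, 40.6506) (4.3036, 92) (0, 92)]  |A|=1678.5291
5. canonical 5-gon: [(0, 0) (6.2722, 0) (31.3163, 40.6506) (4.3036, 92) (0, 92)]
6. shoelace: 1678.5291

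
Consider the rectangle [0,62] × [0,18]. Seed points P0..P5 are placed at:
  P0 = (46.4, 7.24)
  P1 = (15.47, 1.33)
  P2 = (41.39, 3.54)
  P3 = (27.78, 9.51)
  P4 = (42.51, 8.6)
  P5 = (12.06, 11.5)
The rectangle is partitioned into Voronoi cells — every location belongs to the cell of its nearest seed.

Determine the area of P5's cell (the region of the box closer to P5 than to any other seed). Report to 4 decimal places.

Area of P5's cell: 259.4717

1. box [0,62]×[0,18]: [(0, 0) (62, 0) (62, 18) (0, 18)]
2. ⊥bis P5·P0 via (29.23,9.37): [(0, 0) (28.0676, 0) (30.3006, 18) (0, 18)]  |A|=525.3138
3. ⊥bis P5·P1 via (13.765,6.415): [(0, 1.7996) (29.5187, 11.6972) (30.3006, 18) (0, 18)]  |A|=334.5965
4. ⊥bis P5·P2 via (26.725,7.52): [(0, 1.7996) (27.6925, 11.0849) (29.5692, 18) (0, 18)]  |A|=326.552
5. ⊥bis P5·P3 via (19.92,10.505): [(0, 1.7996) (19.6521, 8.389) (20.8688, 18) (0, 18)]  |A|=259.4717
6. ⊥bis P5·P4 via (27.285,10.05): [(0, 1.7996) (19.6521, 8.389) (20.8688, 18) (0, 18)]  |A|=259.4717
7. canonical 4-gon: [(0, 1.7996) (19.6521, 8.389) (20.8688, 18) (0, 18)]
8. shoelace: 259.4717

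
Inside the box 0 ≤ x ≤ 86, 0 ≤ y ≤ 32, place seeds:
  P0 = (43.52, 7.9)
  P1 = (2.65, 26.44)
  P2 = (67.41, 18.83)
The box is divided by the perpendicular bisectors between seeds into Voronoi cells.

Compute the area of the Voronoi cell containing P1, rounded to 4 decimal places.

1. box [0,86]×[0,32]: [(0, 0) (86, 0) (86, 32) (0, 32)]
2. ⊥bis P1·P0 via (23.085,17.17): [(0, 0) (15.2961, 0) (29.8124, 32) (0, 32)]  |A|=721.736
3. ⊥bis P1·P2 via (35.03,22.635): [(0, 0) (15.2961, 0) (29.8124, 32) (0, 32)]  |A|=721.736
4. canonical 4-gon: [(0, 0) (15.2961, 0) (29.8124, 32) (0, 32)]
5. shoelace: 721.736

Area of P1's cell: 721.7360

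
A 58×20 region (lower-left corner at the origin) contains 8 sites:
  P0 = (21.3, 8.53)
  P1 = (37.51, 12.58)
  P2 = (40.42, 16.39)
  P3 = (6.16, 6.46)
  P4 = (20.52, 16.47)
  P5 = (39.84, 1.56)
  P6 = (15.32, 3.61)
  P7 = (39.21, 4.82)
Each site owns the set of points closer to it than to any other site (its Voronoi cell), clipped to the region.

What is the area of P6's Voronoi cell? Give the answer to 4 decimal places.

1. box [0,58]×[0,20]: [(0, 0) (58, 0) (58, 20) (0, 20)]
2. ⊥bis P6·P0 via (18.31,6.07): [(0, 0) (23.304, 0) (6.8492, 20) (0, 20)]  |A|=301.5324
3. ⊥bis P6·P1 via (26.415,8.095): [(0, 0) (23.304, 0) (6.8492, 20) (0, 20)]  |A|=301.5324
4. ⊥bis P6·P2 via (27.87,10): [(0, 0) (23.304, 0) (6.8492, 20) (0, 20)]  |A|=301.5324
5. ⊥bis P6·P3 via (10.74,5.035): [(9.1734, 0) (23.304, 0) (13.0509, 12.4622)]  |A|=88.0493
6. ⊥bis P6·P4 via (17.92,10.04): [(12.9256, 12.0595) (9.1734, 0) (23.304, 0) (13.6098, 11.7829)]  |A|=87.8942
7. ⊥bis P6·P5 via (27.58,2.585): [(12.9256, 12.0595) (9.1734, 0) (23.304, 0) (13.6098, 11.7829)]  |A|=87.8942
8. ⊥bis P6·P7 via (27.265,4.215): [(12.9256, 12.0595) (9.1734, 0) (23.304, 0) (13.6098, 11.7829)]  |A|=87.8942
9. canonical 4-gon: [(12.9256, 12.0595) (9.1734, 0) (23.304, 0) (13.6098, 11.7829)]
10. shoelace: 87.8942

Area of P6's cell: 87.8942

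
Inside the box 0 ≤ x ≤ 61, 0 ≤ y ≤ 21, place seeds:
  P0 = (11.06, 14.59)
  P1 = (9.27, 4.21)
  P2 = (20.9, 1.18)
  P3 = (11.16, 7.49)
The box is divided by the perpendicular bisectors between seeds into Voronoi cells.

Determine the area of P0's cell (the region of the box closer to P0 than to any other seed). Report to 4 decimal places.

1. box [0,61]×[0,21]: [(0, 0) (61, 0) (61, 21) (0, 21)]
2. ⊥bis P0·P1 via (10.165,9.4): [(0, 11.1529) (61, 0.6337) (61, 21) (0, 21)]  |A|=921.5093
3. ⊥bis P0·P2 via (15.98,7.885): [(0, 11.1529) (16.5452, 8.2997) (33.8532, 21) (0, 21)]  |A|=296.433
4. ⊥bis P0·P3 via (11.11,11.04): [(0, 11.1529) (1.4443, 10.9039) (20.4591, 11.1717) (33.8532, 21) (0, 21)]  |A|=269.6525
5. canonical 5-gon: [(0, 11.1529) (1.4443, 10.9039) (20.4591, 11.1717) (33.8532, 21) (0, 21)]
6. shoelace: 269.6525

Area of P0's cell: 269.6525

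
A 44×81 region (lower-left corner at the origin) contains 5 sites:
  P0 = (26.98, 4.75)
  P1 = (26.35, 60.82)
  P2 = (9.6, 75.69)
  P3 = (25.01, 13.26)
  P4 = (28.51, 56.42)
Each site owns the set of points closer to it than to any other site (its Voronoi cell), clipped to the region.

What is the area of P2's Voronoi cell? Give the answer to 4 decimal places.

1. box [0,44]×[0,81]: [(0, 0) (44, 0) (44, 81) (0, 81)]
2. ⊥bis P2·P0 via (18.29,40.22): [(0, 35.739) (44, 46.5188) (44, 81) (0, 81)]  |A|=1754.3269
3. ⊥bis P2·P1 via (17.975,68.255): [(0, 48.0074) (29.2895, 81) (0, 81)]  |A|=483.1681
4. ⊥bis P2·P3 via (17.305,44.475): [(0, 48.0074) (29.2895, 81) (0, 81)]  |A|=483.1681
5. ⊥bis P2·P4 via (19.055,66.055): [(0, 48.0074) (29.2895, 81) (0, 81)]  |A|=483.1681
6. canonical 3-gon: [(0, 48.0074) (29.2895, 81) (0, 81)]
7. shoelace: 483.1681

Area of P2's cell: 483.1681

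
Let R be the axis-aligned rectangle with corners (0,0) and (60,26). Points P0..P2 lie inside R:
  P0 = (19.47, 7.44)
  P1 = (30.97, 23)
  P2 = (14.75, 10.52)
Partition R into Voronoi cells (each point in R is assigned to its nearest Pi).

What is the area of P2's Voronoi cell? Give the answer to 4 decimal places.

Area of P2's cell: 458.4230

1. box [0,60]×[0,26]: [(0, 0) (60, 0) (60, 26) (0, 26)]
2. ⊥bis P2·P0 via (17.11,8.98): [(0, 0) (11.2502, 0) (28.2163, 26) (0, 26)]  |A|=513.0637
3. ⊥bis P2·P1 via (22.86,16.76): [(0, 0) (11.2502, 0) (22.4957, 17.2334) (15.7506, 26) (0, 26)]  |A|=458.423
4. canonical 5-gon: [(0, 0) (11.2502, 0) (22.4957, 17.2334) (15.7506, 26) (0, 26)]
5. shoelace: 458.423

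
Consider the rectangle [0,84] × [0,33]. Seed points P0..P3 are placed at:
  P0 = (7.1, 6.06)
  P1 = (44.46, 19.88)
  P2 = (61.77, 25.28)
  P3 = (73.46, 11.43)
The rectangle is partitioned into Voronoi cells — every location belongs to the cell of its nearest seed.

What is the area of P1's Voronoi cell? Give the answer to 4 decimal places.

Area of P1's cell: 980.2372

1. box [0,84]×[0,33]: [(0, 0) (84, 0) (84, 33) (0, 33)]
2. ⊥bis P1·P0 via (25.78,12.97): [(30.5778, 0) (84, 0) (84, 33) (18.3706, 33)]  |A|=1964.3513
3. ⊥bis P1·P2 via (53.115,22.58): [(30.5778, 0) (60.159, 0) (49.8644, 33) (18.3706, 33)]  |A|=1007.7377
4. ⊥bis P1·P3 via (58.96,15.655): [(30.5778, 0) (54.3985, 0) (57.1805, 9.5478) (49.8644, 33) (18.3706, 33)]  |A|=980.2372
5. canonical 5-gon: [(30.5778, 0) (54.3985, 0) (57.1805, 9.5478) (49.8644, 33) (18.3706, 33)]
6. shoelace: 980.2372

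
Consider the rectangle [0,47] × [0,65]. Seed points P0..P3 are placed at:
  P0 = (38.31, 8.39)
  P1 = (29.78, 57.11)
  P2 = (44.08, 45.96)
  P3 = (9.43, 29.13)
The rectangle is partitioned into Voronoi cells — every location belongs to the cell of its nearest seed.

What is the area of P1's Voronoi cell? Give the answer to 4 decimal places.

Area of P1's cell: 738.1006

1. box [0,47]×[0,65]: [(0, 0) (47, 0) (47, 65) (0, 65)]
2. ⊥bis P1·P0 via (34.045,32.75): [(0, 26.7893) (47, 35.0182) (47, 65) (0, 65)]  |A|=1602.5233
3. ⊥bis P1·P2 via (36.93,51.535): [(0, 26.7893) (20.4234, 30.3651) (47, 64.4499) (47, 65) (0, 65)]  |A|=1211.4261
4. ⊥bis P1·P3 via (19.605,43.12): [(0, 57.3788) (26.4735, 38.1245) (47, 64.4499) (47, 65) (0, 65)]  |A|=738.1006
5. canonical 5-gon: [(0, 57.3788) (26.4735, 38.1245) (47, 64.4499) (47, 65) (0, 65)]
6. shoelace: 738.1006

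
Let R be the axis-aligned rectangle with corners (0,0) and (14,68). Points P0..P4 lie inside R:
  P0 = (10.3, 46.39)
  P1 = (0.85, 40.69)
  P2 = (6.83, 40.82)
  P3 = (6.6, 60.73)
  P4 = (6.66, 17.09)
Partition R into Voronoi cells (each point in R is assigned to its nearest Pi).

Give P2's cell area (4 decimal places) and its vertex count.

1. box [0,14]×[0,68]: [(0, 0) (14, 0) (14, 68) (0, 68)]
2. ⊥bis P2·P0 via (8.565,43.605): [(0, 48.9408) (0, 0) (14, 0) (14, 40.2191)]  |A|=624.1195
3. ⊥bis P2·P1 via (3.84,40.755): [(3.7123, 46.6281) (4.726, 0) (14, 0) (14, 40.2191)]  |A|=423.0957
4. ⊥bis P2·P3 via (6.715,50.775): [(3.7123, 46.6281) (4.726, 0) (14, 0) (14, 40.2191)]  |A|=423.0957
5. ⊥bis P2·P4 via (6.745,28.955): [(3.7123, 46.6281) (4.0961, 28.974) (14, 28.903) (14, 40.2191)]  |A|=145.6168
6. canonical 4-gon: [(3.7123, 46.6281) (4.0961, 28.974) (14, 28.903) (14, 40.2191)]
7. shoelace: 145.6168

Area of P2's cell: 145.6168 (4 vertices)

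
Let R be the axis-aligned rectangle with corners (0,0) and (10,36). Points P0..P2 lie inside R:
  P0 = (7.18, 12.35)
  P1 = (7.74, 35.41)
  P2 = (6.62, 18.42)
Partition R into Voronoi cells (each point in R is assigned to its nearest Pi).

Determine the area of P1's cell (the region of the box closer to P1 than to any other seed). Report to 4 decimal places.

1. box [0,10]×[0,36]: [(0, 0) (10, 0) (10, 36) (0, 36)]
2. ⊥bis P1·P0 via (7.46,23.88): [(0, 24.0612) (10, 23.8183) (10, 36) (0, 36)]  |A|=120.6026
3. ⊥bis P1·P2 via (7.18,26.915): [(0, 27.3883) (10, 26.7291) (10, 36) (0, 36)]  |A|=89.4129
4. canonical 4-gon: [(0, 27.3883) (10, 26.7291) (10, 36) (0, 36)]
5. shoelace: 89.4129

Area of P1's cell: 89.4129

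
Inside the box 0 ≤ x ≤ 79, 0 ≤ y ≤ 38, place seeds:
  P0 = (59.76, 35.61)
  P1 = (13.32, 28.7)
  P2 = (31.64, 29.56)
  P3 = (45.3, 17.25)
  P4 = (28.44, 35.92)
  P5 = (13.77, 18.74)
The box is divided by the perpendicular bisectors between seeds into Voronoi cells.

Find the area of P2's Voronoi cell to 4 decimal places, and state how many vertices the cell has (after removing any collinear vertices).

1. box [0,79]×[0,38]: [(0, 0) (79, 0) (79, 38) (0, 38)]
2. ⊥bis P2·P0 via (45.7,32.585): [(0, 0) (52.7106, 0) (44.535, 38) (0, 38)]  |A|=1847.6666
3. ⊥bis P2·P1 via (22.48,29.13): [(23.8475, 0) (52.7106, 0) (44.535, 38) (22.0636, 38)]  |A|=975.3562
4. ⊥bis P2·P3 via (38.47,23.405): [(23.5271, 6.8234) (45.901, 31.6509) (44.535, 38) (22.0636, 38)]  |A|=438.2742
5. ⊥bis P2·P4 via (30.04,32.74): [(22.4889, 28.9407) (23.5271, 6.8234) (45.901, 31.6509) (44.535, 38) (40.4942, 38)]  |A|=354.7898
6. ⊥bis P2·P5 via (22.705,24.15): [(22.4889, 28.9407) (22.7145, 24.1343) (29.3103, 13.2408) (45.901, 31.6509) (44.535, 38) (40.4942, 38)]  |A|=302.1263
7. canonical 6-gon: [(22.4889, 28.9407) (22.7145, 24.1343) (29.3103, 13.2408) (45.901, 31.6509) (44.535, 38) (40.4942, 38)]
8. shoelace: 302.1263

Area of P2's cell: 302.1263 (6 vertices)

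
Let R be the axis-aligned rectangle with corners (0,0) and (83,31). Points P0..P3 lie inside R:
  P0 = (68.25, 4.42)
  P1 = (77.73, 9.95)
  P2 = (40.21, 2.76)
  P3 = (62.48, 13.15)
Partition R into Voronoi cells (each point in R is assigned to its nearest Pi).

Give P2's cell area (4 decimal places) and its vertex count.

Area of P2's cell: 1482.1095 (5 vertices)

1. box [0,83]×[0,31]: [(0, 0) (83, 0) (83, 31) (0, 31)]
2. ⊥bis P2·P0 via (54.23,3.59): [(0, 0) (54.4425, 0) (52.6073, 31) (0, 31)]  |A|=1659.2723
3. ⊥bis P2·P1 via (58.97,6.355): [(0, 0) (54.4425, 0) (52.6073, 31) (0, 31)]  |A|=1659.2723
4. ⊥bis P2·P3 via (51.345,7.955): [(0, 0) (54.4425, 0) (54.3533, 1.5069) (40.5934, 31) (0, 31)]  |A|=1482.1095
5. canonical 5-gon: [(0, 0) (54.4425, 0) (54.3533, 1.5069) (40.5934, 31) (0, 31)]
6. shoelace: 1482.1095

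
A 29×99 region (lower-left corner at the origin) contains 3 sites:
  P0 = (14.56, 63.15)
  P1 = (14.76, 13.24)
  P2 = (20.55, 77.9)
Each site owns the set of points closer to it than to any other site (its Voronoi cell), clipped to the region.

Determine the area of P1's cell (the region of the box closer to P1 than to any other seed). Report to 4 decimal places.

1. box [0,29]×[0,99]: [(0, 0) (29, 0) (29, 99) (0, 99)]
2. ⊥bis P1·P0 via (14.66,38.195): [(0, 38.1363) (0, 0) (29, 0) (29, 38.2525)]  |A|=1107.6364
3. ⊥bis P1·P2 via (17.655,45.57): [(0, 38.1363) (0, 0) (29, 0) (29, 38.2525)]  |A|=1107.6364
4. canonical 4-gon: [(0, 38.1363) (0, 0) (29, 0) (29, 38.2525)]
5. shoelace: 1107.6364

Area of P1's cell: 1107.6364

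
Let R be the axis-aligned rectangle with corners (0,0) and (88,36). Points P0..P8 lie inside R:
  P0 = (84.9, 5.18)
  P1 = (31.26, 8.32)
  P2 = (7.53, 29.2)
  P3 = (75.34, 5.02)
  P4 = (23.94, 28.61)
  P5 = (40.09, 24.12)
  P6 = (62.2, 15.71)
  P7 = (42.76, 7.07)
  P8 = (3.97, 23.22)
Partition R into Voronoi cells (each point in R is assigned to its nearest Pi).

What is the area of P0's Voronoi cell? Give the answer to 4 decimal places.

1. box [0,88]×[0,36]: [(0, 0) (88, 0) (88, 36) (0, 36)]
2. ⊥bis P0·P1 via (58.08,6.75): [(57.6849, 0) (88, 0) (88, 36) (59.7922, 36)]  |A|=1053.4119
3. ⊥bis P0·P2 via (46.215,17.19): [(57.6849, 0) (88, 0) (88, 36) (59.7922, 36)]  |A|=1053.4119
4. ⊥bis P0·P3 via (80.12,5.1): [(80.2054, 0) (88, 0) (88, 36) (79.6028, 36)]  |A|=291.4524
5. ⊥bis P0·P4 via (54.42,16.895): [(80.2054, 0) (88, 0) (88, 36) (79.6028, 36)]  |A|=291.4524
6. ⊥bis P0·P5 via (62.495,14.65): [(80.2054, 0) (88, 0) (88, 36) (79.6028, 36)]  |A|=291.4524
7. ⊥bis P0·P6 via (73.55,10.445): [(79.8049, 23.9289) (80.2054, 0) (88, 0) (88, 36) (85.4044, 36)]  |A|=256.437
8. ⊥bis P0·P7 via (63.83,6.125): [(79.8049, 23.9289) (80.2054, 0) (88, 0) (88, 36) (85.4044, 36)]  |A|=256.437
9. ⊥bis P0·P8 via (44.435,14.2): [(79.8049, 23.9289) (80.2054, 0) (88, 0) (88, 36) (85.4044, 36)]  |A|=256.437
10. canonical 5-gon: [(79.8049, 23.9289) (80.2054, 0) (88, 0) (88, 36) (85.4044, 36)]
11. shoelace: 256.437

Area of P0's cell: 256.4370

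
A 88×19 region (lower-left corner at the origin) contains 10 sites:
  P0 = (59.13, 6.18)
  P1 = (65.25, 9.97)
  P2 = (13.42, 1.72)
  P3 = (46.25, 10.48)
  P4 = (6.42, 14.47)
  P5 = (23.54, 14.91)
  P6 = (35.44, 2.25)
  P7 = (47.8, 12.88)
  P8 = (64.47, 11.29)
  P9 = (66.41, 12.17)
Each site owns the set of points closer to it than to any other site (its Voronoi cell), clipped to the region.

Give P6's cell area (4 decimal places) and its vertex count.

1. box [0,88]×[0,19]: [(0, 0) (88, 0) (88, 19) (0, 19)]
2. ⊥bis P6·P0 via (47.285,4.215): [(0, 0) (47.9842, 0) (44.8323, 19) (0, 19)]  |A|=881.7569
3. ⊥bis P6·P1 via (50.345,6.11): [(0, 0) (47.9842, 0) (44.8323, 19) (0, 19)]  |A|=881.7569
4. ⊥bis P6·P2 via (24.43,1.985): [(24.4778, 0) (47.9842, 0) (44.8323, 19) (24.0205, 19)]  |A|=421.0236
5. ⊥bis P6·P3 via (40.845,6.365): [(24.4778, 0) (45.6909, 0) (31.2256, 19) (24.0205, 19)]  |A|=269.9729
6. ⊥bis P6·P4 via (20.93,8.36): [(24.0956, 15.8777) (24.4778, 0) (45.6909, 0) (31.2256, 19) (25.4104, 19)]  |A|=267.8031
7. ⊥bis P6·P5 via (29.49,8.58): [(24.3867, 3.7831) (24.4778, 0) (45.6909, 0) (35.1256, 13.8773)]  |A|=167.9631
8. ⊥bis P6·P7 via (41.62,7.565): [(24.3867, 3.7831) (24.4778, 0) (45.6909, 0) (35.1256, 13.8773)]  |A|=167.9631
9. ⊥bis P6·P8 via (49.955,6.77): [(24.3867, 3.7831) (24.4778, 0) (45.6909, 0) (35.1256, 13.8773)]  |A|=167.9631
10. ⊥bis P6·P9 via (50.925,7.21): [(24.3867, 3.7831) (24.4778, 0) (45.6909, 0) (35.1256, 13.8773)]  |A|=167.9631
11. canonical 4-gon: [(24.3867, 3.7831) (24.4778, 0) (45.6909, 0) (35.1256, 13.8773)]
12. shoelace: 167.9631

Area of P6's cell: 167.9631 (4 vertices)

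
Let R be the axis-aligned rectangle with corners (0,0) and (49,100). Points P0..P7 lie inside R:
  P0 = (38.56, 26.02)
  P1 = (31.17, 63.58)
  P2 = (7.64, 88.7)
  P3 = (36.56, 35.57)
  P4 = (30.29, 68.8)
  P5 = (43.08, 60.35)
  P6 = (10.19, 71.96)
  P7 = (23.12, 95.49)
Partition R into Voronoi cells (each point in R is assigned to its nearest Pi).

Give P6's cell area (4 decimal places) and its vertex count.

Area of P6's cell: 678.5868 (6 vertices)

1. box [0,49]×[0,100]: [(0, 0) (49, 0) (49, 100) (0, 100)]
2. ⊥bis P6·P0 via (24.375,48.99): [(0, 33.9373) (49, 64.197) (49, 100) (0, 100)]  |A|=2495.7075
3. ⊥bis P6·P1 via (20.68,67.77): [(0, 33.9373) (9.5128, 39.8119) (33.5536, 100) (0, 100)]  |A|=1323.9815
4. ⊥bis P6·P2 via (8.915,80.33): [(0, 78.972) (0, 33.9373) (9.5128, 39.8119) (26.7841, 83.052)]  |A|=758.0405
5. ⊥bis P6·P3 via (23.375,53.765): [(0, 78.972) (0, 36.8263) (11.7095, 45.3116) (26.7841, 83.052)]  |A|=721.4202
6. ⊥bis P6·P4 via (20.24,70.38): [(22.1205, 82.3416) (0, 78.972) (0, 36.8263) (11.7095, 45.3116) (19.2777, 64.2594)]  |A|=680.2665
7. ⊥bis P6·P5 via (26.635,66.155): [(22.1205, 82.3416) (0, 78.972) (0, 36.8263) (11.7095, 45.3116) (19.2777, 64.2594)]  |A|=680.2665
8. ⊥bis P6·P7 via (16.655,83.725): [(21.8861, 80.8505) (19.8124, 81.99) (0, 78.972) (0, 36.8263) (11.7095, 45.3116) (19.2777, 64.2594)]  |A|=678.5868
9. canonical 6-gon: [(21.8861, 80.8505) (19.8124, 81.99) (0, 78.972) (0, 36.8263) (11.7095, 45.3116) (19.2777, 64.2594)]
10. shoelace: 678.5868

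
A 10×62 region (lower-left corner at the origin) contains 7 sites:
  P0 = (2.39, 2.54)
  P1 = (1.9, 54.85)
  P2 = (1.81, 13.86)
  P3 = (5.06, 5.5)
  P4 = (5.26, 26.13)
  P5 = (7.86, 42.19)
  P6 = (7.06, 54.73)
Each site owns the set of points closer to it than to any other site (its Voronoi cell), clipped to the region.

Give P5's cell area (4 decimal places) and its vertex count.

Area of P5's cell: 135.0932 (5 vertices)

1. box [0,10]×[0,62]: [(0, 0) (10, 0) (10, 62) (0, 62)]
2. ⊥bis P5·P0 via (5.125,22.365): [(0, 23.072) (10, 21.6925) (10, 62) (0, 62)]  |A|=396.1776
3. ⊥bis P5·P1 via (4.88,48.52): [(0, 46.2226) (0, 23.072) (10, 21.6925) (10, 50.9304)]  |A|=261.9425
4. ⊥bis P5·P2 via (4.835,28.025): [(0, 46.2226) (0, 29.0575) (10, 26.922) (10, 50.9304)]  |A|=205.8673
5. ⊥bis P5·P3 via (6.46,23.845): [(0, 46.2226) (0, 29.0575) (10, 26.922) (10, 50.9304)]  |A|=205.8673
6. ⊥bis P5·P4 via (6.56,34.16): [(0, 46.2226) (0, 35.222) (10, 33.6031) (10, 50.9304)]  |A|=141.6394
7. ⊥bis P5·P6 via (7.46,48.46): [(4.3281, 48.2602) (0, 46.2226) (0, 35.222) (10, 33.6031) (10, 48.622)]  |A|=135.0932
8. canonical 5-gon: [(4.3281, 48.2602) (0, 46.2226) (0, 35.222) (10, 33.6031) (10, 48.622)]
9. shoelace: 135.0932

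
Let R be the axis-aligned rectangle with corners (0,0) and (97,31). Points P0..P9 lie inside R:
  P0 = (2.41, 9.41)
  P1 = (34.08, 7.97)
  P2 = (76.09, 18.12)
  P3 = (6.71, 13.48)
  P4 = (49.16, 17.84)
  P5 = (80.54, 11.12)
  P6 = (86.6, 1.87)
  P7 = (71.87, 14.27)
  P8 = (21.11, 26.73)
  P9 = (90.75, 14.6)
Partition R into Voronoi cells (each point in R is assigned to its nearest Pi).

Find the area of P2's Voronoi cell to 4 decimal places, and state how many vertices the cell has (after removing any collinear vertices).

1. box [0,97]×[0,31]: [(0, 0) (97, 0) (97, 31) (0, 31)]
2. ⊥bis P2·P0 via (39.25,13.765): [(40.8772, 0) (97, 0) (97, 31) (37.2126, 31)]  |A|=1796.6081
3. ⊥bis P2·P1 via (55.085,13.045): [(58.2368, 0) (97, 0) (97, 31) (50.7469, 31)]  |A|=1317.7527
4. ⊥bis P2·P3 via (41.4,15.8): [(58.2368, 0) (97, 0) (97, 31) (50.7469, 31)]  |A|=1317.7527
5. ⊥bis P2·P4 via (62.625,17.98): [(62.8119, 0) (97, 0) (97, 31) (62.4896, 31)]  |A|=1064.8257
6. ⊥bis P2·P5 via (78.315,14.62): [(62.7627, 4.7332) (97, 26.4983) (97, 31) (62.4896, 31)]  |A|=530.3011
7. ⊥bis P2·P6 via (81.345,9.995): [(62.7627, 4.7332) (97, 26.4983) (97, 31) (62.4896, 31)]  |A|=530.3011
8. ⊥bis P2·P7 via (73.98,16.195): [(62.5129, 28.7642) (76.4807, 13.4539) (97, 26.4983) (97, 31) (62.4896, 31)]  |A|=364.3832
9. ⊥bis P2·P8 via (48.6,22.425): [(62.5129, 28.7642) (76.4807, 13.4539) (97, 26.4983) (97, 31) (62.4896, 31)]  |A|=364.3832
10. ⊥bis P2·P9 via (83.42,16.36): [(62.5129, 28.7642) (76.4807, 13.4539) (83.8466, 18.1365) (86.9352, 31) (62.4896, 31)]  |A|=270.0425
11. canonical 5-gon: [(62.5129, 28.7642) (76.4807, 13.4539) (83.8466, 18.1365) (86.9352, 31) (62.4896, 31)]
12. shoelace: 270.0425

Area of P2's cell: 270.0425 (5 vertices)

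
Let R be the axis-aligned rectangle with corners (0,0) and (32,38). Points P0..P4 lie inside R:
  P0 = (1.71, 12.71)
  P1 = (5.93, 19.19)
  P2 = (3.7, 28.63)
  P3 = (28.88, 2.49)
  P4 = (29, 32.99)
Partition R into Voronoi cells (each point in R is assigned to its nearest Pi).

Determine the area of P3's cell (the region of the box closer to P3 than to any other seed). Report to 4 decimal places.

Area of P3's cell: 272.2893

1. box [0,32]×[0,38]: [(0, 0) (32, 0) (32, 38) (0, 38)]
2. ⊥bis P3·P0 via (15.295,7.6): [(12.4363, 0) (32, 0) (32, 38) (26.73, 38)]  |A|=471.8417
3. ⊥bis P3·P1 via (17.405,10.84): [(15.56, 8.3045) (12.4363, 0) (32, 0) (32, 30.8972)]  |A|=335.2086
4. ⊥bis P3·P2 via (16.29,15.56): [(31.5032, 30.2145) (15.56, 8.3045) (12.4363, 0) (32, 0) (32, 30.693)]  |A|=335.1579
5. ⊥bis P3·P4 via (28.94,17.74): [(22.4445, 17.7656) (15.56, 8.3045) (12.4363, 0) (32, 0) (32, 17.728)]  |A|=272.2893
6. canonical 5-gon: [(22.4445, 17.7656) (15.56, 8.3045) (12.4363, 0) (32, 0) (32, 17.728)]
7. shoelace: 272.2893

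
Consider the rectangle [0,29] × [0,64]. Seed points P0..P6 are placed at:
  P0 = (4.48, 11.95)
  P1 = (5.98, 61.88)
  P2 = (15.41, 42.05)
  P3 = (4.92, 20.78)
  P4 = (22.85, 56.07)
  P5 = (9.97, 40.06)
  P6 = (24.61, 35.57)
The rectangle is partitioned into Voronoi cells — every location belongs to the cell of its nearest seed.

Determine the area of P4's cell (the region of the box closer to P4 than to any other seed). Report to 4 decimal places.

Area of P4's cell: 236.6328

1. box [0,29]×[0,64]: [(0, 0) (29, 0) (29, 64) (0, 64)]
2. ⊥bis P4·P0 via (13.665,34.01): [(0, 39.6996) (29, 27.6251) (29, 64) (0, 64)]  |A|=879.7923
3. ⊥bis P4·P1 via (14.415,58.975): [(6.8013, 36.8678) (29, 27.6251) (29, 64) (16.1456, 64)]  |A|=578.1221
4. ⊥bis P4·P2 via (19.13,49.06): [(12.2565, 52.7076) (29, 43.8223) (29, 64) (16.1456, 64)]  |A|=241.5015
5. ⊥bis P4·P3 via (13.885,38.425): [(12.2565, 52.7076) (29, 43.8223) (29, 64) (16.1456, 64)]  |A|=241.5015
6. ⊥bis P4·P5 via (16.41,48.065): [(12.2565, 52.7076) (29, 43.8223) (29, 64) (16.1456, 64)]  |A|=241.5015
7. ⊥bis P4·P6 via (23.73,45.82): [(12.2565, 52.7076) (25.0258, 45.9313) (29, 46.2724) (29, 64) (16.1456, 64)]  |A|=236.6328
8. canonical 5-gon: [(12.2565, 52.7076) (25.0258, 45.9313) (29, 46.2724) (29, 64) (16.1456, 64)]
9. shoelace: 236.6328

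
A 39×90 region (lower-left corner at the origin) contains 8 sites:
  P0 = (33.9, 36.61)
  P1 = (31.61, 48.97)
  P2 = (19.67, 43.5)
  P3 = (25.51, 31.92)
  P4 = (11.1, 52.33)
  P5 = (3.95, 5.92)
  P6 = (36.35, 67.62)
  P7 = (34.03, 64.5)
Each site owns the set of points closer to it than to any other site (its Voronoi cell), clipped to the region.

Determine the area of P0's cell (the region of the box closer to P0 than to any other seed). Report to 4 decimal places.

1. box [0,39]×[0,90]: [(0, 0) (39, 0) (39, 90) (0, 90)]
2. ⊥bis P0·P1 via (32.755,42.79): [(0, 36.7213) (0, 0) (39, 0) (39, 43.947)]  |A|=1573.033
3. ⊥bis P0·P2 via (26.785,40.055): [(27.6514, 41.8444) (7.3908, 0) (39, 0) (39, 43.947)]  |A|=910.702
4. ⊥bis P0·P3 via (29.705,34.265): [(27.6514, 41.8444) (26.6381, 39.7515) (39, 17.6371) (39, 43.947)]  |A|=173.4319
5. ⊥bis P0·P4 via (22.5,44.47): [(27.6514, 41.8444) (26.6381, 39.7515) (39, 17.6371) (39, 43.947)]  |A|=173.4319
6. ⊥bis P0·P5 via (18.925,21.265): [(27.6514, 41.8444) (26.6381, 39.7515) (39, 17.6371) (39, 43.947)]  |A|=173.4319
7. ⊥bis P0·P6 via (35.125,52.115): [(27.6514, 41.8444) (26.6381, 39.7515) (39, 17.6371) (39, 43.947)]  |A|=173.4319
8. ⊥bis P0·P7 via (33.965,50.555): [(27.6514, 41.8444) (26.6381, 39.7515) (39, 17.6371) (39, 43.947)]  |A|=173.4319
9. canonical 4-gon: [(27.6514, 41.8444) (26.6381, 39.7515) (39, 17.6371) (39, 43.947)]
10. shoelace: 173.4319

Area of P0's cell: 173.4319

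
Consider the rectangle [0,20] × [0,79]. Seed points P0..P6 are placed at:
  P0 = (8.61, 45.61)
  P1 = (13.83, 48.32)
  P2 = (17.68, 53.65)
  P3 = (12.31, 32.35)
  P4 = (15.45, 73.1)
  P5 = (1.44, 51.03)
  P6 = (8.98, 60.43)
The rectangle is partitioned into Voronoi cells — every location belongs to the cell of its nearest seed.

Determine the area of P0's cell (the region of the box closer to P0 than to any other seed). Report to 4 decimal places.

1. box [0,20]×[0,79]: [(0, 0) (20, 0) (20, 79) (0, 79)]
2. ⊥bis P0·P1 via (11.22,46.965): [(0, 68.577) (0, 0) (20, 0) (20, 30.053)]  |A|=986.2993
3. ⊥bis P0·P2 via (13.145,49.63): [(5.1598, 58.6382) (0, 64.459) (0, 0) (20, 0) (20, 30.053)]  |A|=975.6754
4. ⊥bis P0·P3 via (10.46,38.98): [(14.7448, 40.1756) (5.1598, 58.6382) (0, 64.459) (0, 36.0613)]  |A|=229.094
5. ⊥bis P0·P4 via (12.03,59.355): [(14.7448, 40.1756) (5.1598, 58.6382) (2.4005, 61.751) (0, 62.3483) (0, 36.0613)]  |A|=226.5607
6. ⊥bis P0·P5 via (5.025,48.32): [(14.7448, 40.1756) (8.2806, 52.6268) (0, 41.6725) (0, 36.0613)]  |A|=128.3251
7. ⊥bis P0·P6 via (8.795,53.02): [(14.7448, 40.1756) (8.2806, 52.6268) (0, 41.6725) (0, 36.0613)]  |A|=128.3251
8. canonical 4-gon: [(14.7448, 40.1756) (8.2806, 52.6268) (0, 41.6725) (0, 36.0613)]
9. shoelace: 128.3251

Area of P0's cell: 128.3251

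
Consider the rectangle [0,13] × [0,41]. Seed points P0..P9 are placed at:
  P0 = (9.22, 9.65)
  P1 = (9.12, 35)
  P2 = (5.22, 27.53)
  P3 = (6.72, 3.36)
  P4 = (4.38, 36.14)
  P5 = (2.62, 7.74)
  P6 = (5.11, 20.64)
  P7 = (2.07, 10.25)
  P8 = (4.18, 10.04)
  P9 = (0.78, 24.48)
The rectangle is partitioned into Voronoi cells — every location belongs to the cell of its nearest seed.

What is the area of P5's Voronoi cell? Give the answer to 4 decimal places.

Area of P5's cell: 26.9745

1. box [0,13]×[0,41]: [(0, 0) (13, 0) (13, 41) (0, 41)]
2. ⊥bis P5·P0 via (5.92,8.695): [(0, 29.1515) (0, 0) (8.4363, 0)]  |A|=122.9653
3. ⊥bis P5·P1 via (5.87,21.37): [(1.9838, 22.2967) (0, 22.7697) (0, 0) (8.4363, 0)]  |A|=116.6352
4. ⊥bis P5·P2 via (3.92,17.635): [(3.3096, 17.7152) (0, 18.15) (0, 0) (8.4363, 0)]  |A|=104.7599
5. ⊥bis P5·P3 via (4.67,5.55): [(6.3697, 7.141) (3.3096, 17.7152) (0, 18.15) (0, 1.1785)]  |A|=70.8845
6. ⊥bis P5·P4 via (3.5,21.94): [(6.3697, 7.141) (3.3096, 17.7152) (0, 18.15) (0, 1.1785)]  |A|=70.8845
7. ⊥bis P5·P6 via (3.865,14.19): [(6.3697, 7.141) (4.3573, 14.095) (0, 14.936) (0, 1.1785)]  |A|=58.1194
8. ⊥bis P5·P7 via (2.345,8.995): [(6.3697, 7.141) (5.6252, 9.7138) (0, 8.4812) (0, 1.1785)]  |A|=30.9526
9. ⊥bis P5·P8 via (3.4,8.89): [(6.2054, 6.9872) (3.0254, 9.1441) (0, 8.4812) (0, 1.1785)]  |A|=26.9745
10. ⊥bis P5·P9 via (1.7,16.11): [(6.2054, 6.9872) (3.0254, 9.1441) (0, 8.4812) (0, 1.1785)]  |A|=26.9745
11. canonical 4-gon: [(6.2054, 6.9872) (3.0254, 9.1441) (0, 8.4812) (0, 1.1785)]
12. shoelace: 26.9745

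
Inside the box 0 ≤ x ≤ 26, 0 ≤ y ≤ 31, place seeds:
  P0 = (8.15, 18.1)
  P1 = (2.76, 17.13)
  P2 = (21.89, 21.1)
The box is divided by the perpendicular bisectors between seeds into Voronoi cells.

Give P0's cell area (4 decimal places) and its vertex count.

1. box [0,26]×[0,31]: [(0, 0) (26, 0) (26, 31) (0, 31)]
2. ⊥bis P0·P1 via (5.455,17.615): [(8.625, 0) (26, 0) (26, 31) (3.0462, 31)]  |A|=625.0957
3. ⊥bis P0·P2 via (15.02,19.6): [(8.625, 0) (19.2995, 0) (12.5309, 31) (3.0462, 31)]  |A|=312.4668
4. canonical 4-gon: [(8.625, 0) (19.2995, 0) (12.5309, 31) (3.0462, 31)]
5. shoelace: 312.4668

Area of P0's cell: 312.4668 (4 vertices)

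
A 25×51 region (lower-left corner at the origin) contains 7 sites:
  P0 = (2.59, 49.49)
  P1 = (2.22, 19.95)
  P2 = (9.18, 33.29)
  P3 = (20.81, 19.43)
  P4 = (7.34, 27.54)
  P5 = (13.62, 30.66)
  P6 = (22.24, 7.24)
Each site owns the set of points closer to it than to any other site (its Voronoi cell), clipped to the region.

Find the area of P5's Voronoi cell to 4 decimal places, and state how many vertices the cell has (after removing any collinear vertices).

1. box [0,25]×[0,51]: [(0, 0) (25, 0) (25, 51) (0, 51)]
2. ⊥bis P5·P0 via (8.105,40.075): [(0, 35.3274) (0, 0) (25, 0) (25, 49.9715)]  |A|=1066.2362
3. ⊥bis P5·P1 via (7.92,25.305): [(0, 35.3274) (0, 33.7353) (25, 7.1246) (25, 49.9715)]  |A|=555.4879
4. ⊥bis P5·P2 via (11.4,31.975): [(20.498, 47.3344) (7.6312, 25.6124) (25, 7.1246) (25, 49.9715)]  |A|=404.0305
5. ⊥bis P5·P3 via (17.215,25.045): [(20.498, 47.3344) (7.6312, 25.6124) (11.5636, 21.4267) (25, 30.0293) (25, 49.9715)]  |A|=250.1517
6. ⊥bis P5·P4 via (10.48,29.1): [(20.498, 47.3344) (10.1228, 29.8189) (13.6337, 22.7521) (25, 30.0293) (25, 49.9715)]  |A|=227.0248
7. ⊥bis P5·P6 via (17.93,18.95): [(20.498, 47.3344) (10.1228, 29.8189) (13.6337, 22.7521) (25, 30.0293) (25, 49.9715)]  |A|=227.0248
8. canonical 5-gon: [(20.498, 47.3344) (10.1228, 29.8189) (13.6337, 22.7521) (25, 30.0293) (25, 49.9715)]
9. shoelace: 227.0248

Area of P5's cell: 227.0248 (5 vertices)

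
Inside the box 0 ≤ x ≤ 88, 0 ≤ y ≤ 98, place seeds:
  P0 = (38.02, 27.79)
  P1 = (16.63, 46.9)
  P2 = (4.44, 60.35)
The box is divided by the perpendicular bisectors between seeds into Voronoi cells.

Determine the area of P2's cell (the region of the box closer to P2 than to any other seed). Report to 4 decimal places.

1. box [0,88]×[0,98]: [(0, 0) (88, 0) (88, 98) (0, 98)]
2. ⊥bis P2·P0 via (21.23,44.07): [(0, 22.1749) (73.5219, 98) (0, 98)]  |A|=2787.4002
3. ⊥bis P2·P1 via (10.535,53.625): [(0, 44.0769) (59.4968, 98) (0, 98)]  |A|=1604.124
4. canonical 3-gon: [(0, 44.0769) (59.4968, 98) (0, 98)]
5. shoelace: 1604.124

Area of P2's cell: 1604.1240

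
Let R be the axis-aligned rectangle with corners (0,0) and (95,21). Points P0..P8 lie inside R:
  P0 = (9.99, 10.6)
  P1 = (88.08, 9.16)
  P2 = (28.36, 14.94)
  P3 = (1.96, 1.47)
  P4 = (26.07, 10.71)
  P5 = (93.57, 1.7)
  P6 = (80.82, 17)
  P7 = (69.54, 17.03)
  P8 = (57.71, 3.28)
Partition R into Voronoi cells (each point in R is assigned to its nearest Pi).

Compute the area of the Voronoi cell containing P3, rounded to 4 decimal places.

Area of P3's cell: 72.4640

1. box [0,95]×[0,21]: [(0, 0) (95, 0) (95, 21) (0, 21)]
2. ⊥bis P3·P0 via (5.975,6.035): [(0, 11.2901) (0, 0) (12.8367, 0)]  |A|=72.464
3. ⊥bis P3·P1 via (45.02,5.315): [(0, 11.2901) (0, 0) (12.8367, 0)]  |A|=72.464
4. ⊥bis P3·P2 via (15.16,8.205): [(0, 11.2901) (0, 0) (12.8367, 0)]  |A|=72.464
5. ⊥bis P3·P4 via (14.015,6.09): [(0, 11.2901) (0, 0) (12.8367, 0)]  |A|=72.464
6. ⊥bis P3·P5 via (47.765,1.585): [(0, 11.2901) (0, 0) (12.8367, 0)]  |A|=72.464
7. ⊥bis P3·P6 via (41.39,9.235): [(0, 11.2901) (0, 0) (12.8367, 0)]  |A|=72.464
8. ⊥bis P3·P7 via (35.75,9.25): [(0, 11.2901) (0, 0) (12.8367, 0)]  |A|=72.464
9. ⊥bis P3·P8 via (29.835,2.375): [(0, 11.2901) (0, 0) (12.8367, 0)]  |A|=72.464
10. canonical 3-gon: [(0, 11.2901) (0, 0) (12.8367, 0)]
11. shoelace: 72.464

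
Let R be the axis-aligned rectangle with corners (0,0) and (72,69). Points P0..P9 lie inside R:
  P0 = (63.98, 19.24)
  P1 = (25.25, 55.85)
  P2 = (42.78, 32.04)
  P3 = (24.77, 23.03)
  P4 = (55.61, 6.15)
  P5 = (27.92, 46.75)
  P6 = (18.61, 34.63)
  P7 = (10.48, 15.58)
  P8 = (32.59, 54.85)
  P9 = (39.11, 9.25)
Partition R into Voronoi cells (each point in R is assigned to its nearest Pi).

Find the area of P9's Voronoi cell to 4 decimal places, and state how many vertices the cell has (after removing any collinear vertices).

1. box [0,72]×[0,69]: [(0, 0) (72, 0) (72, 69) (0, 69)]
2. ⊥bis P9·P0 via (51.545,14.245): [(0, 0) (57.2671, 0) (29.5505, 69) (0, 69)]  |A|=2995.2068
3. ⊥bis P9·P1 via (32.18,32.55): [(0, 22.9789) (0, 0) (57.2671, 0) (42.9101, 35.7414)]  |A|=1516.4158
4. ⊥bis P9·P2 via (40.945,20.645): [(9.2914, 25.7424) (0, 22.9789) (0, 0) (57.2671, 0) (49.5295, 19.2626)]  |A|=1206.3235
5. ⊥bis P9·P3 via (31.94,16.14): [(36.8957, 21.2971) (16.4303, 0) (57.2671, 0) (49.5295, 19.2626)]  |A|=548.6608
6. ⊥bis P9·P4 via (47.36,7.7): [(36.8957, 21.2971) (16.4303, 0) (45.9133, 0) (49.5314, 19.2577) (49.5295, 19.2626)]  |A|=439.3374
7. ⊥bis P9·P5 via (33.515,28): [(36.8957, 21.2971) (16.4303, 0) (45.9133, 0) (49.5314, 19.2577) (49.5295, 19.2626)]  |A|=439.3374
8. ⊥bis P9·P6 via (28.86,21.94): [(36.8957, 21.2971) (16.4303, 0) (45.9133, 0) (49.5314, 19.2577) (49.5295, 19.2626)]  |A|=439.3374
9. ⊥bis P9·P7 via (24.795,12.415): [(36.8957, 21.2971) (23.7295, 7.5958) (22.0501, 0) (45.9133, 0) (49.5314, 19.2577) (49.5295, 19.2626)]  |A|=417.9939
10. ⊥bis P9·P8 via (35.85,32.05): [(36.8957, 21.2971) (23.7295, 7.5958) (22.0501, 0) (45.9133, 0) (49.5314, 19.2577) (49.5295, 19.2626)]  |A|=417.9939
11. canonical 6-gon: [(36.8957, 21.2971) (23.7295, 7.5958) (22.0501, 0) (45.9133, 0) (49.5314, 19.2577) (49.5295, 19.2626)]
12. shoelace: 417.9939

Area of P9's cell: 417.9939 (6 vertices)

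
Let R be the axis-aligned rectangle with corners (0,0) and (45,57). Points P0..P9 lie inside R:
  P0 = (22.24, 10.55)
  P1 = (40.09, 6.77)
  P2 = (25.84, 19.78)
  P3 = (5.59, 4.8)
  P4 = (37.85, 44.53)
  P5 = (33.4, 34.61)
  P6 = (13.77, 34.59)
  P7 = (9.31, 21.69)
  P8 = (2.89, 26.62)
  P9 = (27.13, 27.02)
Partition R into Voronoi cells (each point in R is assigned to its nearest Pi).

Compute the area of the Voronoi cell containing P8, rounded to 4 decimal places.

Area of P8's cell: 124.4377

1. box [0,45]×[0,57]: [(0, 0) (45, 0) (45, 57) (0, 57)]
2. ⊥bis P8·P0 via (12.565,18.585): [(0, 3.4554) (44.4683, 57) (0, 57)]  |A|=1190.519
3. ⊥bis P8·P1 via (21.49,16.695): [(0, 3.4554) (40.3521, 52.0437) (42.9968, 57) (0, 57)]  |A|=1186.8725
4. ⊥bis P8·P2 via (14.365,23.2): [(0, 3.4554) (13.2272, 19.3823) (24.4387, 57) (0, 57)]  |A|=813.7861
5. ⊥bis P8·P3 via (4.24,15.71): [(0, 15.1853) (10.8574, 16.5288) (13.2272, 19.3823) (24.4387, 57) (0, 57)]  |A|=750.1079
6. ⊥bis P8·P4 via (20.37,35.575): [(0, 15.1853) (10.8574, 16.5288) (13.2272, 19.3823) (18.9053, 38.434) (9.394, 57) (0, 57)]  |A|=610.4475
7. ⊥bis P8·P5 via (18.145,30.615): [(0, 15.1853) (10.8574, 16.5288) (13.2272, 19.3823) (17.4107, 33.419) (13.1608, 49.6472) (9.394, 57) (0, 57)]  |A|=587.6634
8. ⊥bis P8·P6 via (8.33,30.605): [(0, 41.9764) (0, 15.1853) (10.8574, 16.5288) (13.2272, 19.3823) (14.1884, 22.6075)]  |A|=223.2737
9. ⊥bis P8·P7 via (6.1,24.155): [(9.6594, 28.7902) (0, 41.9764) (0, 16.2114)]  |A|=124.4377
10. ⊥bis P8·P9 via (15.01,26.82): [(9.6594, 28.7902) (0, 41.9764) (0, 16.2114)]  |A|=124.4377
11. canonical 3-gon: [(9.6594, 28.7902) (0, 41.9764) (0, 16.2114)]
12. shoelace: 124.4377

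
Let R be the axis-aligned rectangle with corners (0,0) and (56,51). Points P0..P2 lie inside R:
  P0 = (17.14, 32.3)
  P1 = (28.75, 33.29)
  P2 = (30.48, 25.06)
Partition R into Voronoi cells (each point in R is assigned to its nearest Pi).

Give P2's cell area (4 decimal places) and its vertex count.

Area of P2's cell: 1231.8186 (4 vertices)

1. box [0,56]×[0,51]: [(0, 0) (56, 0) (56, 51) (0, 51)]
2. ⊥bis P2·P0 via (23.81,28.68): [(8.2445, 0) (56, 0) (56, 51) (35.9237, 51)]  |A|=1729.7097
3. ⊥bis P2·P1 via (29.615,29.175): [(23.3657, 27.8614) (8.2445, 0) (56, 0) (56, 34.7213)]  |A|=1231.8186
4. canonical 4-gon: [(23.3657, 27.8614) (8.2445, 0) (56, 0) (56, 34.7213)]
5. shoelace: 1231.8186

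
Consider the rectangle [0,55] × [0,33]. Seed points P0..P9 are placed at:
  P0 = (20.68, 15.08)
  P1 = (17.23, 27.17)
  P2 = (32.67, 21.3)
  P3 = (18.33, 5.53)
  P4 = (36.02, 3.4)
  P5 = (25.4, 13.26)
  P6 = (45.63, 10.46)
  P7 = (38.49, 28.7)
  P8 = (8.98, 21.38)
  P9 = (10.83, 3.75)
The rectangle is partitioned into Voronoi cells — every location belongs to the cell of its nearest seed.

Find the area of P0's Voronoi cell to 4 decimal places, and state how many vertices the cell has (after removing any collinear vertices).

1. box [0,55]×[0,33]: [(0, 0) (55, 0) (55, 33) (0, 33)]
2. ⊥bis P0·P1 via (18.955,21.125): [(0, 15.716) (0, 0) (55, 0) (55, 31.4108)]  |A|=1295.987
3. ⊥bis P0·P2 via (26.675,18.19): [(24.3533, 22.6655) (0, 15.716) (0, 0) (36.1113, 0)]  |A|=600.6082
4. ⊥bis P0·P3 via (19.505,10.305): [(32.4133, 7.1286) (24.3533, 22.6655) (0, 15.716) (0, 15.1047)]  |A|=227.1005
5. ⊥bis P0·P4 via (28.35,9.24): [(27.6372, 8.3039) (30.1152, 11.5584) (24.3533, 22.6655) (0, 15.716) (0, 15.1047)]  |A|=217.8725
6. ⊥bis P0·P5 via (23.04,14.17): [(21.3725, 9.8455) (25.479, 20.4954) (24.3533, 22.6655) (0, 15.716) (0, 15.1047)]  |A|=162.7303
7. ⊥bis P0·P6 via (33.155,12.77): [(21.3725, 9.8455) (25.479, 20.4954) (24.3533, 22.6655) (0, 15.716) (0, 15.1047)]  |A|=162.7303
8. ⊥bis P0·P7 via (29.585,21.89): [(21.3725, 9.8455) (25.479, 20.4954) (24.3533, 22.6655) (0, 15.716) (0, 15.1047)]  |A|=162.7303
9. ⊥bis P0·P8 via (14.83,18.23): [(11.6089, 12.248) (21.3725, 9.8455) (25.479, 20.4954) (24.3533, 22.6655) (15.923, 20.2598)]  |A|=105.1972
10. ⊥bis P0·P9 via (15.755,9.415): [(11.8919, 12.7735) (12.8466, 11.9434) (21.3725, 9.8455) (25.479, 20.4954) (24.3533, 22.6655) (15.923, 20.2598)]  |A|=104.8289
11. canonical 6-gon: [(11.8919, 12.7735) (12.8466, 11.9434) (21.3725, 9.8455) (25.479, 20.4954) (24.3533, 22.6655) (15.923, 20.2598)]
12. shoelace: 104.8289

Area of P0's cell: 104.8289 (6 vertices)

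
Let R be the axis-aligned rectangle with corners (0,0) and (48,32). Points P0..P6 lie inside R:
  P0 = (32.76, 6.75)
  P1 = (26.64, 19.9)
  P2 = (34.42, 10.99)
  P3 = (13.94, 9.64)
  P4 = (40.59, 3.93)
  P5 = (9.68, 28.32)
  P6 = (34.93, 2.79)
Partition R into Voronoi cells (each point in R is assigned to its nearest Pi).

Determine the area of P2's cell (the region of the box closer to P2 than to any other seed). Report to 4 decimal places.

Area of P2's cell: 227.3723

1. box [0,48]×[0,32]: [(0, 0) (48, 0) (48, 32) (0, 32)]
2. ⊥bis P2·P0 via (33.59,8.87): [(0, 22.0208) (48, 3.2283) (48, 32) (0, 32)]  |A|=930.0204
3. ⊥bis P2·P1 via (30.53,15.445): [(26.2784, 11.7326) (48, 3.2283) (48, 30.6994)]  |A|=298.3579
4. ⊥bis P2·P3 via (24.18,10.315): [(26.2784, 11.7326) (48, 3.2283) (48, 30.6994)]  |A|=298.3579
5. ⊥bis P2·P4 via (37.505,7.46): [(26.2784, 11.7326) (37.408, 7.3752) (48, 16.632) (48, 30.6994)]  |A|=227.3723
6. ⊥bis P2·P5 via (22.05,19.655): [(26.2784, 11.7326) (37.408, 7.3752) (48, 16.632) (48, 30.6994)]  |A|=227.3723
7. ⊥bis P2·P6 via (34.675,6.89): [(26.2784, 11.7326) (37.408, 7.3752) (48, 16.632) (48, 30.6994)]  |A|=227.3723
8. canonical 4-gon: [(26.2784, 11.7326) (37.408, 7.3752) (48, 16.632) (48, 30.6994)]
9. shoelace: 227.3723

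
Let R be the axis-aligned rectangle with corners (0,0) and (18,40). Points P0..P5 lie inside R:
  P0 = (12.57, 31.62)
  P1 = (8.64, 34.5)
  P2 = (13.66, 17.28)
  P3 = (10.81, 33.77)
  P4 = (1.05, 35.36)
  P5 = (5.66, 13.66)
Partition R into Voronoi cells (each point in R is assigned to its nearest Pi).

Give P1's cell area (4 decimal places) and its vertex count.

1. box [0,18]×[0,40]: [(0, 0) (18, 0) (18, 40) (0, 40)]
2. ⊥bis P1·P0 via (10.605,33.06): [(0, 18.5886) (15.6908, 40) (0, 40)]  |A|=167.9811
3. ⊥bis P1·P2 via (11.15,25.89): [(0, 22.6395) (3.7751, 23.7401) (15.6908, 40) (0, 40)]  |A|=160.3347
4. ⊥bis P1·P3 via (9.725,34.135): [(0, 22.6395) (3.7751, 23.7401) (8.3097, 29.9279) (11.698, 40) (0, 40)]  |A|=140.2267
5. ⊥bis P1·P4 via (4.845,34.93): [(3.5703, 23.6804) (3.7751, 23.7401) (8.3097, 29.9279) (11.698, 40) (5.4195, 40)]  |A|=65.0135
6. ⊥bis P1·P5 via (7.15,24.08): [(3.672, 24.5773) (4.3207, 24.4846) (8.3097, 29.9279) (11.698, 40) (5.4195, 40)]  |A|=64.6579
7. canonical 5-gon: [(3.672, 24.5773) (4.3207, 24.4846) (8.3097, 29.9279) (11.698, 40) (5.4195, 40)]
8. shoelace: 64.6579

Area of P1's cell: 64.6579 (5 vertices)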